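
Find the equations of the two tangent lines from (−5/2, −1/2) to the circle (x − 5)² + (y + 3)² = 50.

x − y = −2 and 7x + y = −18

Write the tangent as mx − y + (−1/2 − m·(−5/2)) = 0 and set its distance from the centre to 5√2:
(15/2m − (−5/2))² = 50(m² + 1)
m² + 6m − 7 = 0, so m = 1 or m = −7.
Through (−5/2, −1/2) these give x − y = −2 and 7x + y = −18.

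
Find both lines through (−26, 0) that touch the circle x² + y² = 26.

x + 5y = −26 and x − 5y = −26

A line y − (0) = m(x − (−26)) is tangent when its distance from (0, 0) is √26:
[m·(26) − (0)]² = 26(m² + 1)
25m² − 1 = 0, so m = −1/5 or m = 1/5.
With m = −1/5: x + 5y = −26. With m = 1/5: x − 5y = −26.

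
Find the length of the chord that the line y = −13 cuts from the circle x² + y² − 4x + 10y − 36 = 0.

2

Express y = −13 and substitute into the circle:
x² − 4x + 3 = 0
x = 3 or x = 1, giving (3, −13) and (1, −13).
Chord length = distance between (3, −13) and (1, −13) = √4 = 2.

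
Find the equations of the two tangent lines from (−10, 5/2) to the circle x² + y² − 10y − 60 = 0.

7x + 6y = −55 and 9x − 2y = −95

A line y − (5/2) = m(x − (−10)) is tangent when its distance from (0, 5) is √85:
[m·(10) − (5/2)]² = 85(m² + 1)
12m² − 40m − 63 = 0, so m = −7/6 or m = 9/2.
With m = −7/6: 7x + 6y = −55. With m = 9/2: 9x − 2y = −95.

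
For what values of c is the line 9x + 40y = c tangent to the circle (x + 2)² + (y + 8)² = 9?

c = −461 or c = −215

The line touches the circle iff its distance from (−2, −8) is 3:
|9·(−2) + 40·(−8) − c| / √1681 = 3
|c − (−338)| = 3·41, so c = −215 or c = −461.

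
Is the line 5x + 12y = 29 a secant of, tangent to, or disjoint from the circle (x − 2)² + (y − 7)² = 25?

tangent

Substituting the line into the circle gives 169x² − 26x + 1 = 0.
Δ = 676 − 676 = 0.
A repeated root: the line is tangent.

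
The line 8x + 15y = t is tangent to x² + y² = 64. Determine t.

t = −136 or t = 136

The line touches the circle iff its distance from (0, 0) is 8:
|8·0 + 15·0 − t| / √289 = 8
|t| = 8·17, so t = 136 or t = −136.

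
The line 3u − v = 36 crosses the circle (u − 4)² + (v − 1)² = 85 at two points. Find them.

From the line, v = 3u − 36. Substituting:
10u² − 230u + 1300 = 0  ⟹  u² − 23u + 130 = 0
u = 13 or u = 10, giving (13, 3) and (10, −6).

(10, −6) and (13, 3)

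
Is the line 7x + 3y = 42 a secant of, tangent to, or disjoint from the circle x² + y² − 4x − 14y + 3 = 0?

Substituting the line into the circle gives 58x² − 330x + 27 = 0.
Δ = 108900 − 6264 = 102636.
Two real roots: the line is a secant.

secant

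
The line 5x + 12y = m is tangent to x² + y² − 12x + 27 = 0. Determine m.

m = −9 or m = 69

The line touches the circle iff its distance from (6, 0) is 3:
|5·6 + 12·0 − m| / √169 = 3
|m − (30)| = 3·13, so m = 69 or m = −9.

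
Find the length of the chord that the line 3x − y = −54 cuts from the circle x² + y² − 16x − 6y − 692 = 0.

9√10

Centre (8, 3), r² = 765. Perpendicular distance d from centre to line = |75| / √10 = 75/√10.
Chord = 2√(r² − d²) = 2·√(405/2) = 9√10.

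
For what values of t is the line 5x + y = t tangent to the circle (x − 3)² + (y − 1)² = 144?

t = 16 ± 12√26

The line touches the circle iff its distance from (3, 1) is 12:
|5·3 + 1·1 − t| / √26 = 12
|t − (16)| = 12√26.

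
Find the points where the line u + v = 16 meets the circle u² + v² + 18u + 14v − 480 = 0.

(0, 16) and (14, 2)

Substitute v = −u + 16:
2u² − 28u = 0  ⟹  u² − 14u = 0
u = 14 or u = 0, giving (14, 2) and (0, 16).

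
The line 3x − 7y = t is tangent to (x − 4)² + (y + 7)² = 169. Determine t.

t = 61 ± 13√58

Tangency holds when the distance from the centre (4, −7) to the line equals the radius 13:
|3·4 − 7·(−7) − t| / √58 = 13
|t − (61)| = 13√58.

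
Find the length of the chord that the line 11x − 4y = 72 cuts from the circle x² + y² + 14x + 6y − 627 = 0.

4√137

Express y = (−72 + 11x)/4 and substitute into the circle:
137x² − 1096x − 6576 = 0  ⟹  x² − 8x − 48 = 0
x = 12 or x = −4, giving (12, 15) and (−4, −29).
|(12, 15) − (−4, −29)| = √((16)² + (44)²) = 4√137.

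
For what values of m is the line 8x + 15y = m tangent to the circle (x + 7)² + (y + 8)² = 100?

The line touches the circle iff its distance from (−7, −8) is 10:
|8·(−7) + 15·(−8) − m| / √289 = 10
|m − (−176)| = 10·17, so m = −6 or m = −346.

m = −346 or m = −6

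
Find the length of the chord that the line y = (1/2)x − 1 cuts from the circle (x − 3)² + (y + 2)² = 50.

6√5

Substitute y = (−2 + x)/2:
5x² − 20x − 160 = 0  ⟹  x² − 4x − 32 = 0
x = 8 or x = −4, giving (8, 3) and (−4, −3).
Chord length = distance between (8, 3) and (−4, −3) = √180 = 6√5.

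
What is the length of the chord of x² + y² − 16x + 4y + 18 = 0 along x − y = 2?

6√2

From the line, y = x − 2. Substituting:
2x² − 16x + 14 = 0  ⟹  x² − 8x + 7 = 0
x = 7 or x = 1, giving (7, 5) and (1, −1).
Chord length = distance between (7, 5) and (1, −1) = √72 = 6√2.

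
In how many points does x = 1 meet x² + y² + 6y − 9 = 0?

2

d² = (1·0 + 0·(−3) − (1))² = 1; r² = 18.
Since d² < r², the line cuts the circle twice.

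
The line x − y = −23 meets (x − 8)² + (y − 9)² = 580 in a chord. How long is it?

26√2

Centre (8, 9), r² = 580. Perpendicular distance d from centre to line = |22| / √2 = 22/√2.
Chord = 2√(r² − d²) = 2·√(338) = 26√2.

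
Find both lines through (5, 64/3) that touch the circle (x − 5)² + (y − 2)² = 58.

A line y − (64/3) = m(x − (5)) is tangent when its distance from (5, 2) is √58:
[m·(0) − (−58/3)]² = 58(m² + 1)
9m² − 49 = 0, so m = −7/3 or m = 7/3.
Through (5, 64/3) these give 7x + 3y = 99 and 7x − 3y = −29.

7x + 3y = 99 and 7x − 3y = −29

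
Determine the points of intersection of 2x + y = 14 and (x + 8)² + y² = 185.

(3, 8) and (5, 4)

Express y = −2x + 14 and substitute into the circle:
5x² − 40x + 75 = 0  ⟹  x² − 8x + 15 = 0
x = 5 or x = 3, giving (5, 4) and (3, 8).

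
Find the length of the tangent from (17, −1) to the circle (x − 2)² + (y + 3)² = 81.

With centre O = (2, −3), |OP|² = 229 and r² = 81.
Power of the point: PT² = |PO|² − r² = 148, so PT = 2√37.

2√37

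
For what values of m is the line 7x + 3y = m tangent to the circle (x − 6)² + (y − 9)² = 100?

m = 69 ± 10√58

Tangency holds when the distance from the centre (6, 9) to the line equals the radius 10:
|7·6 + 3·9 − m| / √58 = 10
|m − (69)| = 10√58.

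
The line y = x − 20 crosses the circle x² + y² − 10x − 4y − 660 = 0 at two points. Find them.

(−3, −23) and (30, 10)

From the line, y = x − 20. Substituting:
2x² − 54x − 180 = 0  ⟹  x² − 27x − 90 = 0
x = 30 or x = −3, giving (30, 10) and (−3, −23).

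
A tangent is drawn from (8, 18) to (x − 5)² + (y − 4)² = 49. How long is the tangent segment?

Centre (5, 4), r² = 49. |PO|² = (3)² + (14)² = 205.
By the tangent–radius right angle, tangent length = √(|PO|² − r²) = √156 = 2√39.

2√39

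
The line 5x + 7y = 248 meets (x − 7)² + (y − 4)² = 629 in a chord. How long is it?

3√74

The distance from (7, 4) to the line is 185/√74, and r² = 629.
Half the chord is √(r² − d²) = √(333/2), so the full chord is 3√74.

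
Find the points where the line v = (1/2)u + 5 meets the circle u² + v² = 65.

Express v = (10 + u)/2 and substitute into the circle:
5u² + 20u − 160 = 0  ⟹  u² + 4u − 32 = 0
u = 4 or u = −8, giving (4, 7) and (−8, 1).

(−8, 1) and (4, 7)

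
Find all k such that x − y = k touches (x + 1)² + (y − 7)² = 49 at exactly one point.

k = −8 ± 7√2

Tangency holds when the distance from the centre (−1, 7) to the line equals the radius 7:
|1·(−1) − 1·7 − k| / √2 = 7
|k − (−8)| = 7√2.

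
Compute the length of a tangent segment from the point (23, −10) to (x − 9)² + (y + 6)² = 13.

√199

With centre O = (9, −6), |OP|² = 212 and r² = 13.
By the tangent–radius right angle, tangent length = √(|PO|² − r²) = √199.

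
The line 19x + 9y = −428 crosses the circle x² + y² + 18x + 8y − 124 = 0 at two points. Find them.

From the line, y = (−428 − 19x)/9. Substituting:
442x² + 16354x + 142324 = 0  ⟹  x² + 37x + 322 = 0
x = −14 or x = −23, giving (−14, −18) and (−23, 1).

(−23, 1) and (−14, −18)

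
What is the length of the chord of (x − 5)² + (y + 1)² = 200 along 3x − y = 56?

From the line, y = 3x − 56. Substituting:
10x² − 340x + 2850 = 0  ⟹  x² − 34x + 285 = 0
x = 19 or x = 15, giving (19, 1) and (15, −11).
Chord length = distance between (19, 1) and (15, −11) = √160 = 4√10.

4√10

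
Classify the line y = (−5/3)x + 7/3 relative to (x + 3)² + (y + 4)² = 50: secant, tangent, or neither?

d² = (5·(−3) + 3·(−4) − (7))²/34 = 34; r² = 50.
Since d² < r², the line cuts the circle twice.

secant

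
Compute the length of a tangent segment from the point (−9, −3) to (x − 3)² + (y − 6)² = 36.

3√21

With centre O = (3, 6), |OP|² = 225 and r² = 36.
Power of the point: PT² = |PO|² − r² = 189, so PT = 3√21.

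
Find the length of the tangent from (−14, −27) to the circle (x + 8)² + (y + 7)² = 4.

12√3

The centre is (−8, −7) and r = 2. The square of the distance from P to the centre is 36 + 400 = 436.
By the tangent–radius right angle, tangent length = √(|PO|² − r²) = √432 = 12√3.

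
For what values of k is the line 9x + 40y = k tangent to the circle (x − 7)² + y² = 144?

k = −429 or k = 555

Tangency holds when the distance from the centre (7, 0) to the line equals the radius 12:
|9·7 + 40·0 − k| / √1681 = 12
|k − (63)| = 12·41, so k = 555 or k = −429.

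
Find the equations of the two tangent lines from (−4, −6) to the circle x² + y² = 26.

A line y − (−6) = m(x − (−4)) is tangent when its distance from (0, 0) is √26:
(4m − (6))² = 26(m² + 1)
5m² + 24m − 5 = 0, so m = 1/5 or m = −5.
With m = 1/5: x − 5y = 26. With m = −5: 5x + y = −26.

x − 5y = 26 and 5x + y = −26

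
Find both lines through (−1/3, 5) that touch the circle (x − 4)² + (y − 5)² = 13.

A line y − (5) = m(x − (−1/3)) is tangent when its distance from (4, 5) is √13:
(13/3m − (0))² = 13(m² + 1)
4m² − 9 = 0, so m = −3/2 or m = 3/2.
With m = −3/2: 3x + 2y = 9. With m = 3/2: 3x − 2y = −11.

3x + 2y = 9 and 3x − 2y = −11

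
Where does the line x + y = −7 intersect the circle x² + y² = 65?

(−8, 1) and (1, −8)

Substitute y = −x − 7:
2x² + 14x − 16 = 0  ⟹  x² + 7x − 8 = 0
x = 1 or x = −8, giving (1, −8) and (−8, 1).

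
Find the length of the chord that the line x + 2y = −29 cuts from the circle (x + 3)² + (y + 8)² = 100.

8√5

Express y = (−29 − x)/2 and substitute into the circle:
5x² + 50x − 195 = 0  ⟹  x² + 10x − 39 = 0
x = 3 or x = −13, giving (3, −16) and (−13, −8).
|(3, −16) − (−13, −8)| = √((16)² + (−8)²) = 8√5.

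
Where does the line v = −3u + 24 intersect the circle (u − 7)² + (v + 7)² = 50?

(8, 0) and (12, −12)

From the line, v = −3u + 24. Substituting:
10u² − 200u + 960 = 0  ⟹  u² − 20u + 96 = 0
u = 12 or u = 8, giving (12, −12) and (8, 0).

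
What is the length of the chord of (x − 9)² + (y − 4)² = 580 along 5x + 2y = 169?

Substitute y = (169 − 5x)/2:
29x² − 1682x + 23925 = 0  ⟹  x² − 58x + 825 = 0
x = 33 or x = 25, giving (33, 2) and (25, 22).
Chord length = distance between (33, 2) and (25, 22) = √464 = 4√29.

4√29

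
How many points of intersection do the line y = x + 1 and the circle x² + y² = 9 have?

2

d² = (1·0 − 1·0 − (−1))²/2 = 1/2; r² = 9.
Since d² < r², the line cuts the circle twice.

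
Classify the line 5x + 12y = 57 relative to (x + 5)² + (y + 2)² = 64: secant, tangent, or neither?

neither

d² = (5·(−5) + 12·(−2) − (57))²/169 = 11236/169; r² = 64.
Since d² > r², the line lies outside the circle.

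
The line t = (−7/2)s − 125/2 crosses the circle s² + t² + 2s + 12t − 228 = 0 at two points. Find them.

(−17, −3) and (−13, −17)

Substitute t = (−125 − 7s)/2:
53s² + 1590s + 11713 = 0  ⟹  s² + 30s + 221 = 0
s = −13 or s = −17, giving (−13, −17) and (−17, −3).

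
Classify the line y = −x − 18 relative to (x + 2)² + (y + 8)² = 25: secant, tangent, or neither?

d² = (1·(−2) + 1·(−8) − (−18))²/2 = 32; r² = 25.
Since d² > r², the line lies outside the circle.

neither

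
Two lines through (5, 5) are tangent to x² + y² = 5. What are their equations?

2x − y = 5 and x − 2y = −5

Let a tangent through (5, 5) have slope m. Its distance from (0, 0) must equal √5:
(−5m − (−5))² = 5(m² + 1)
2m² − 5m + 2 = 0, so m = 2 or m = 1/2.
Through (5, 5) these give 2x − y = 5 and x − 2y = −5.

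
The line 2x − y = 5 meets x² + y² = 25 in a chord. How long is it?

The distance from (0, 0) to the line is 5/√5, and r² = 25.
Half the chord is √(r² − d²) = √(20), so the full chord is 4√5.

4√5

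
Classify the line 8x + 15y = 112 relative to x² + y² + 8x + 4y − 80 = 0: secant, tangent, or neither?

neither

Centre (−4, −2), r² = 100. Distance² from centre to line = (−174)²/289 = 30276/289.
Since d² > r², the line lies outside the circle.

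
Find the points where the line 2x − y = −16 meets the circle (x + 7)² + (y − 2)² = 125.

Substitute y = 2x + 16:
5x² + 70x + 120 = 0  ⟹  x² + 14x + 24 = 0
x = −2 or x = −12, giving (−2, 12) and (−12, −8).

(−12, −8) and (−2, 12)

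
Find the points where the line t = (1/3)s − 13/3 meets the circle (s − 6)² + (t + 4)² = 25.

Substitute t = (−13 + s)/3:
10s² − 110s + 100 = 0  ⟹  s² − 11s + 10 = 0
s = 10 or s = 1, giving (10, −1) and (1, −4).

(1, −4) and (10, −1)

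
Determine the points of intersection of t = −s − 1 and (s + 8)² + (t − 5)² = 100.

Substitute t = −s − 1:
2s² + 28s = 0  ⟹  s² + 14s = 0
s = 0 or s = −14, giving (0, −1) and (−14, 13).

(−14, 13) and (0, −1)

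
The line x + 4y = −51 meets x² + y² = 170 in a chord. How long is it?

2√17

The distance from (0, 0) to the line is 51/√17, and r² = 170.
Half the chord is √(r² − d²) = √(17), so the full chord is 2√17.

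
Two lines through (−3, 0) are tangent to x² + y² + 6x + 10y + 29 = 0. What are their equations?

Write the tangent as mx − y + (0 − m·(−3)) = 0 and set its distance from the centre to √5:
(0m − (−5))² = 5(m² + 1)
m² − 4 = 0, so m = 2 or m = −2.
Through (−3, 0) these give 2x − y = −6 and 2x + y = −6.

2x − y = −6 and 2x + y = −6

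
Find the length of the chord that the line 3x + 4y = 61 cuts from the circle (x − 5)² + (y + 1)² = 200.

Centre (5, −1), r² = 200. Perpendicular distance d from centre to line = |−50| / √25 = 50/√25.
Chord = 2√(r² − d²) = 2·√(100) = 20.

20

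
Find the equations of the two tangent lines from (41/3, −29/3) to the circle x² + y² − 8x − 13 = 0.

2x + 5y = −21 and 5x + 2y = 49

Write the tangent as mx − y + (−29/3 − m·(41/3)) = 0 and set its distance from the centre to √29:
(−29/3m − (29/3))² = 29(m² + 1)
10m² + 29m + 10 = 0, so m = −2/5 or m = −5/2.
With m = −2/5: 2x + 5y = −21. With m = −5/2: 5x + 2y = 49.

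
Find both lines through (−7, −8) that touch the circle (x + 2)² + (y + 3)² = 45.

2x + y = −22 and x + 2y = −23

A line y − (−8) = m(x − (−7)) is tangent when its distance from (−2, −3) is 3√5:
[m·(5) − (5)]² = 45(m² + 1)
2m² + 5m + 2 = 0, so m = −2 or m = −1/2.
Through (−7, −8) these give 2x + y = −22 and x + 2y = −23.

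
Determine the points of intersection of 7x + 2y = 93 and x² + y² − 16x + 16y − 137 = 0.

Substitute y = (93 − 7x)/2:
53x² − 1590x + 11077 = 0  ⟹  x² − 30x + 209 = 0
x = 19 or x = 11, giving (19, −20) and (11, 8).

(11, 8) and (19, −20)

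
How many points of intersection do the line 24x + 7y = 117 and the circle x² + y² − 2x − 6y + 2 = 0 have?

Substituting the line into the circle gives 625x² − 4706x + 8873 = 0.
Discriminant = (−4706)² − 4·625·(8873) = −36064 < 0.
No real roots: the line does not meet the circle.

0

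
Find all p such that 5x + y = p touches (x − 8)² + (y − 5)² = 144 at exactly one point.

The line touches the circle iff its distance from (8, 5) is 12:
|5·8 + 1·5 − p| / √26 = 12
|p − (45)| = 12√26.

p = 45 ± 12√26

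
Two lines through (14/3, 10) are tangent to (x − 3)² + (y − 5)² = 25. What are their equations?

y = 10 and 3x + 4y = 54

A line y − (10) = m(x − (14/3)) is tangent when its distance from (3, 5) is 5:
[m·(−5/3) − (−5)]² = 25(m² + 1)
4m² + 3m = 0, so m = 0 or m = −3/4.
Through (14/3, 10) these give y = 10 and 3x + 4y = 54.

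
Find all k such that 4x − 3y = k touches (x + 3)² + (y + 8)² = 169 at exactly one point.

Tangency holds when the distance from the centre (−3, −8) to the line equals the radius 13:
|4·(−3) − 3·(−8) − k| / √25 = 13
|k − (12)| = 13·5, so k = 77 or k = −53.

k = −53 or k = 77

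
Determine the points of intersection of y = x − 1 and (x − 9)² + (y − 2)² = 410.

Substitute y = x − 1:
2x² − 24x − 320 = 0  ⟹  x² − 12x − 160 = 0
x = 20 or x = −8, giving (20, 19) and (−8, −9).

(−8, −9) and (20, 19)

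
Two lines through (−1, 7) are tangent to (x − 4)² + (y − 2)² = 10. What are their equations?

3x + y = 4 and x + 3y = 20

Let a tangent through (−1, 7) have slope m. Its distance from (4, 2) must equal √10:
(5m − (−5))² = 10(m² + 1)
3m² + 10m + 3 = 0, so m = −3 or m = −1/3.
With m = −3: 3x + y = 4. With m = −1/3: x + 3y = 20.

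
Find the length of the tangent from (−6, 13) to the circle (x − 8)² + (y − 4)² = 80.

Centre (8, 4), r² = 80. |PO|² = (−14)² + (9)² = 277.
The tangent meets the radius at right angles, so tangent² = |PO|² − r² = 277 − 80 = 197.

√197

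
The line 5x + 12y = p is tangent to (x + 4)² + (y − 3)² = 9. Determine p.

p = −23 or p = 55

For a tangent, require d(centre, line) = r = 3.
|5·(−4) + 12·3 − p| / √169 = 3
|p − (16)| = 3·13, so p = 55 or p = −23.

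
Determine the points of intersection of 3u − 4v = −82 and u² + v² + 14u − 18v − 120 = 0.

Express v = (82 + 3u)/4 and substitute into the circle:
25u² + 500u − 1100 = 0  ⟹  u² + 20u − 44 = 0
u = 2 or u = −22, giving (2, 22) and (−22, 4).

(−22, 4) and (2, 22)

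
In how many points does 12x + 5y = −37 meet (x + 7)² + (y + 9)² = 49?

Substituting the line into the circle gives 169x² + 158x + 64 = 0.
Δ = 24964 − 43264 = −18300.
No real roots: the line does not meet the circle.

0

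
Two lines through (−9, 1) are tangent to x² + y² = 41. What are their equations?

A line y − (1) = m(x − (−9)) is tangent when its distance from (0, 0) is √41:
(9m − (−1))² = 41(m² + 1)
20m² + 9m − 20 = 0, so m = −5/4 or m = 4/5.
Through (−9, 1) these give 5x + 4y = −41 and 4x − 5y = −41.

5x + 4y = −41 and 4x − 5y = −41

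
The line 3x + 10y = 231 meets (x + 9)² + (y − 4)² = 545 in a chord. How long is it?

2√109

Express y = (231 − 3x)/10 and substitute into the circle:
109x² + 654x − 9919 = 0  ⟹  x² + 6x − 91 = 0
x = 7 or x = −13, giving (7, 21) and (−13, 27).
|(7, 21) − (−13, 27)| = √((20)² + (−6)²) = 2√109.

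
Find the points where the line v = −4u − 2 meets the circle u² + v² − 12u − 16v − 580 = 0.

(−8, 30) and (4, −18)

Express v = −4u − 2 and substitute into the circle:
17u² + 68u − 544 = 0  ⟹  u² + 4u − 32 = 0
u = 4 or u = −8, giving (4, −18) and (−8, 30).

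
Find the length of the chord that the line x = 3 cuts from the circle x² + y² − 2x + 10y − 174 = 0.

Centre (1, −5), r² = 200. Perpendicular distance d from centre to line = |−2| / √1 = 2.
Chord = 2√(r² − d²) = 2·√(196) = 28.

28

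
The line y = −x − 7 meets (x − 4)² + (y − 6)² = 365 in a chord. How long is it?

21√2

The distance from (4, 6) to the line is 17/√2, and r² = 365.
Half the chord is √(r² − d²) = √(441/2), so the full chord is 21√2.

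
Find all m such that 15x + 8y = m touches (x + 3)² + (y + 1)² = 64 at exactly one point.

The line touches the circle iff its distance from (−3, −1) is 8:
|15·(−3) + 8·(−1) − m| / √289 = 8
|m − (−53)| = 8·17, so m = 83 or m = −189.

m = −189 or m = 83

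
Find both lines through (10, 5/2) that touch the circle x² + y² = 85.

A line y − (5/2) = m(x − (10)) is tangent when its distance from (0, 0) is √85:
(−10m − (−5/2))² = 85(m² + 1)
12m² − 40m − 63 = 0, so m = 9/2 or m = −7/6.
With m = 9/2: 9x − 2y = 85. With m = −7/6: 7x + 6y = 85.

9x − 2y = 85 and 7x + 6y = 85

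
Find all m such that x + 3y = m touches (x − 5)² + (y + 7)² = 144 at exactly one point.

For a tangent, require d(centre, line) = r = 12.
|1·5 + 3·(−7) − m| / √10 = 12
|m − (−16)| = 12√10.

m = −16 ± 12√10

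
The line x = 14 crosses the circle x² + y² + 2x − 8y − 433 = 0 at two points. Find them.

(14, −11) and (14, 19)

The line gives x = 14. Substituting into the circle:
y² − 8y − 209 = 0
y = 19 or y = −11, giving (14, 19) and (14, −11).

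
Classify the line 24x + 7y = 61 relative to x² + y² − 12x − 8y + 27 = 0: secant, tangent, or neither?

d² = (24·6 + 7·4 − (61))²/625 = 12321/625; r² = 25.
Since d² < r², the line cuts the circle twice.

secant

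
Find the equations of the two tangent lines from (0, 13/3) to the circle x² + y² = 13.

Let a tangent through (0, 13/3) have slope m. Its distance from (0, 0) must equal √13:
(0m − (−13/3))² = 13(m² + 1)
9m² − 4 = 0, so m = 2/3 or m = −2/3.
Through (0, 13/3) these give 2x − 3y = −13 and 2x + 3y = 13.

2x − 3y = −13 and 2x + 3y = 13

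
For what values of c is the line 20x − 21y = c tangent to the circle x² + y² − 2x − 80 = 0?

c = −241 or c = 281

For a tangent, require d(centre, line) = r = 9.
|20·1 − 21·0 − c| / √841 = 9
|c − (20)| = 9·29, so c = 281 or c = −241.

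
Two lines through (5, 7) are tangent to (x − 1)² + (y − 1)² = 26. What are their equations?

5x + y = 32 and x − 5y = −30

A line y − (7) = m(x − (5)) is tangent when its distance from (1, 1) is √26:
[m·(−4) − (−6)]² = 26(m² + 1)
5m² + 24m − 5 = 0, so m = −5 or m = 1/5.
Through (5, 7) these give 5x + y = 32 and x − 5y = −30.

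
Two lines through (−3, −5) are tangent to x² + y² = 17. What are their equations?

x − 4y = 17 and 4x + y = −17

Write the tangent as mx − y + (−5 − m·(−3)) = 0 and set its distance from the centre to √17:
[m·(3) − (5)]² = 17(m² + 1)
4m² + 15m − 4 = 0, so m = 1/4 or m = −4.
Through (−3, −5) these give x − 4y = 17 and 4x + y = −17.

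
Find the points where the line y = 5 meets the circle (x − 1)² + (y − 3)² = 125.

(−10, 5) and (12, 5)

Express y = 5 and substitute into the circle:
x² − 2x − 120 = 0
x = 12 or x = −10, giving (12, 5) and (−10, 5).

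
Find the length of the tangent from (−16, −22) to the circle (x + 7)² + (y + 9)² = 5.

Centre (−7, −9), r² = 5. |PO|² = (−9)² + (−13)² = 250.
By the tangent–radius right angle, tangent length = √(|PO|² − r²) = √245 = 7√5.

7√5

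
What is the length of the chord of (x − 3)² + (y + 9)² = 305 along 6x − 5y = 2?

4√61

Substitute y = (−2 + 6x)/5:
61x² + 366x − 5551 = 0  ⟹  x² + 6x − 91 = 0
x = 7 or x = −13, giving (7, 8) and (−13, −16).
Chord length = distance between (7, 8) and (−13, −16) = √976 = 4√61.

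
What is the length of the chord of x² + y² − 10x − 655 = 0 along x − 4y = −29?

The distance from (5, 0) to the line is 34/√17, and r² = 680.
Half the chord is √(r² − d²) = √(612), so the full chord is 12√17.

12√17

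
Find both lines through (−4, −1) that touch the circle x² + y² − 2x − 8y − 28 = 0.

2x + y = −9 and x + 2y = −6

Write the tangent as mx − y + (−1 − m·(−4)) = 0 and set its distance from the centre to 3√5:
[m·(5) − (5)]² = 45(m² + 1)
2m² + 5m + 2 = 0, so m = −2 or m = −1/2.
With m = −2: 2x + y = −9. With m = −1/2: x + 2y = −6.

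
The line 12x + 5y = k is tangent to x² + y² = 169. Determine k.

k = −169 or k = 169

Tangency holds when the distance from the centre (0, 0) to the line equals the radius 13:
|12·0 + 5·0 − k| / √169 = 13
|k| = 13·13, so k = 169 or k = −169.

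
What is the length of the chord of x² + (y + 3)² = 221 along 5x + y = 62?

The distance from (0, −3) to the line is 65/√26, and r² = 221.
Chord = 2√(r² − d²) = 2·√(117/2) = 3√26.

3√26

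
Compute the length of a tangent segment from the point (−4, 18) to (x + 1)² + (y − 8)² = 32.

With centre O = (−1, 8), |OP|² = 109 and r² = 32.
By the tangent–radius right angle, tangent length = √(|PO|² − r²) = √77.

√77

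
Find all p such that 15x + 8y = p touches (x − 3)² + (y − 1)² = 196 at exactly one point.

p = −185 or p = 291

The line touches the circle iff its distance from (3, 1) is 14:
|15·3 + 8·1 − p| / √289 = 14
|p − (53)| = 14·17, so p = 291 or p = −185.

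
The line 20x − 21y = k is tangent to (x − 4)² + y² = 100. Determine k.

Tangency holds when the distance from the centre (4, 0) to the line equals the radius 10:
|20·4 − 21·0 − k| / √841 = 10
|k − (80)| = 10·29, so k = 370 or k = −210.

k = −210 or k = 370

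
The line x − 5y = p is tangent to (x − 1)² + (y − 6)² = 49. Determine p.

p = −29 ± 7√26

For a tangent, require d(centre, line) = r = 7.
|1·1 − 5·6 − p| / √26 = 7
|p − (−29)| = 7√26.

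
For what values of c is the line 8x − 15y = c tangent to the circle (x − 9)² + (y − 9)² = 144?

c = −267 or c = 141

The line touches the circle iff its distance from (9, 9) is 12:
|8·9 − 15·9 − c| / √289 = 12
|c − (−63)| = 12·17, so c = 141 or c = −267.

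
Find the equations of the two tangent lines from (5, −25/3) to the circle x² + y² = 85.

7x − 6y = 85 and 2x − 9y = 85

Write the tangent as mx − y + (−25/3 − m·(5)) = 0 and set its distance from the centre to √85:
[m·(−5) − (25/3)]² = 85(m² + 1)
54m² − 75m + 14 = 0, so m = 7/6 or m = 2/9.
With m = 7/6: 7x − 6y = 85. With m = 2/9: 2x − 9y = 85.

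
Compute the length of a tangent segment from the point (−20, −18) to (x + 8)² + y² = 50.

The centre is (−8, 0) and r = 5√2. The square of the distance from P to the centre is 144 + 324 = 468.
The tangent meets the radius at right angles, so tangent² = |PO|² − r² = 468 − 50 = 418.

√418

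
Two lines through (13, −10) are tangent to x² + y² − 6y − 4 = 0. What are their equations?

Let a tangent through (13, −10) have slope m. Its distance from (0, 3) must equal √13:
[m·(−13) − (13)]² = 13(m² + 1)
6m² + 13m + 6 = 0, so m = −3/2 or m = −2/3.
With m = −3/2: 3x + 2y = 19. With m = −2/3: 2x + 3y = −4.

3x + 2y = 19 and 2x + 3y = −4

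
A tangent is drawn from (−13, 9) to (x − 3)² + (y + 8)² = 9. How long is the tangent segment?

2√134

The centre is (3, −8) and r = 3. The square of the distance from P to the centre is 256 + 289 = 545.
The tangent meets the radius at right angles, so tangent² = |PO|² − r² = 545 − 9 = 536.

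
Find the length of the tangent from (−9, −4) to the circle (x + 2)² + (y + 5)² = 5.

With centre O = (−2, −5), |OP|² = 50 and r² = 5.
Power of the point: PT² = |PO|² − r² = 45, so PT = 3√5.

3√5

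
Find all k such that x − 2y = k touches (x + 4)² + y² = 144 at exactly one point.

The line touches the circle iff its distance from (−4, 0) is 12:
|1·(−4) − 2·0 − k| / √5 = 12
|k − (−4)| = 12√5.

k = −4 ± 12√5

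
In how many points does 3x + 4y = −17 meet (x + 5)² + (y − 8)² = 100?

2

Substituting the line into the circle gives 25x² + 454x + 1201 = 0.
Discriminant = (454)² − 4·25·(1201) = 86016 > 0.
Two real roots: the line is a secant.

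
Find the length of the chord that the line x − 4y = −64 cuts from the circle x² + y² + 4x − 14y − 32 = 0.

2√17

From the line, y = (64 + x)/4. Substituting:
17x² + 136x = 0  ⟹  x² + 8x = 0
x = 0 or x = −8, giving (0, 16) and (−8, 14).
Chord length = distance between (0, 16) and (−8, 14) = √68 = 2√17.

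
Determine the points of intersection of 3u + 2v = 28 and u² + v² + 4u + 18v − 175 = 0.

(6, 5) and (14, −7)

Substitute v = (28 − 3u)/2:
13u² − 260u + 1092 = 0  ⟹  u² − 20u + 84 = 0
u = 14 or u = 6, giving (14, −7) and (6, 5).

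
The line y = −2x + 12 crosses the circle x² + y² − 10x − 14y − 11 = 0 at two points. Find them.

(−1, 14) and (7, −2)

Substitute y = −2x + 12:
5x² − 30x − 35 = 0  ⟹  x² − 6x − 7 = 0
x = 7 or x = −1, giving (7, −2) and (−1, 14).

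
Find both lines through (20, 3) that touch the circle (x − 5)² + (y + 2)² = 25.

Write the tangent as mx − y + (3 − m·(20)) = 0 and set its distance from the centre to 5:
[m·(−15) − (−5)]² = 25(m² + 1)
4m² − 3m = 0, so m = 3/4 or m = 0.
Through (20, 3) these give 3x − 4y = 48 and y = 3.

3x − 4y = 48 and y = 3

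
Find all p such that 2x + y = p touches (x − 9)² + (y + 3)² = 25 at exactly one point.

Tangency holds when the distance from the centre (9, −3) to the line equals the radius 5:
|2·9 + 1·(−3) − p| / √5 = 5
|p − (15)| = 5√5.

p = 15 ± 5√5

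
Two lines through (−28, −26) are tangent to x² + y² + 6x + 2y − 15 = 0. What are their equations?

3x − 4y = 20 and 4x − 3y = −34

Let a tangent through (−28, −26) have slope m. Its distance from (−3, −1) must equal 5:
(25m − (25))² = 25(m² + 1)
12m² − 25m + 12 = 0, so m = 3/4 or m = 4/3.
With m = 3/4: 3x − 4y = 20. With m = 4/3: 4x − 3y = −34.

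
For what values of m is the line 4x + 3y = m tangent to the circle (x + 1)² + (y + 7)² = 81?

m = −70 or m = 20

Tangency holds when the distance from the centre (−1, −7) to the line equals the radius 9:
|4·(−1) + 3·(−7) − m| / √25 = 9
|m − (−25)| = 9·5, so m = 20 or m = −70.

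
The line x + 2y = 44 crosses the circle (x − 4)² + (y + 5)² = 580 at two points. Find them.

From the line, y = (44 − x)/2. Substituting:
5x² − 140x + 660 = 0  ⟹  x² − 28x + 132 = 0
x = 22 or x = 6, giving (22, 11) and (6, 19).

(6, 19) and (22, 11)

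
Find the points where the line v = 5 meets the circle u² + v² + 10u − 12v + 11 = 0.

(−12, 5) and (2, 5)

Express v = 5 and substitute into the circle:
u² + 10u − 24 = 0
u = 2 or u = −12, giving (2, 5) and (−12, 5).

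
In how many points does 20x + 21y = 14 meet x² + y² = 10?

2

Substituting the line into the circle gives 841x² − 560x − 4214 = 0.
Δ = 313600 − (−14175896) = 14489496.
Two real roots: the line is a secant.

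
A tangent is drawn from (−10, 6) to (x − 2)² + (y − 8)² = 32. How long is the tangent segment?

2√29

Centre (2, 8), r² = 32. |PO|² = (−12)² + (−2)² = 148.
The tangent meets the radius at right angles, so tangent² = |PO|² − r² = 148 − 32 = 116.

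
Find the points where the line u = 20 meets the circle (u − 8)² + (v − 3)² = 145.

The line gives u = 20. Substituting into the circle:
v² − 6v + 8 = 0
v = 4 or v = 2, giving (20, 4) and (20, 2).

(20, 2) and (20, 4)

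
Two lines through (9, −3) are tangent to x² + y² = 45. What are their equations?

Let a tangent through (9, −3) have slope m. Its distance from (0, 0) must equal 3√5:
(−9m − (3))² = 45(m² + 1)
2m² + 3m − 2 = 0, so m = −2 or m = 1/2.
Through (9, −3) these give 2x + y = 15 and x − 2y = 15.

2x + y = 15 and x − 2y = 15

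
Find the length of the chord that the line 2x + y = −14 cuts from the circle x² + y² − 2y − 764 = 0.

Substitute y = −2x − 14:
5x² + 60x − 540 = 0  ⟹  x² + 12x − 108 = 0
x = 6 or x = −18, giving (6, −26) and (−18, 22).
|(6, −26) − (−18, 22)| = √((24)² + (−48)²) = 24√5.

24√5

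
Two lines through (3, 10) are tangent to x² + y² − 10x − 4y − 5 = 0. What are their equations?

A line y − (10) = m(x − (3)) is tangent when its distance from (5, 2) is √34:
[m·(2) − (−8)]² = 34(m² + 1)
15m² − 16m − 15 = 0, so m = −3/5 or m = 5/3.
With m = −3/5: 3x + 5y = 59. With m = 5/3: 5x − 3y = −15.

3x + 5y = 59 and 5x − 3y = −15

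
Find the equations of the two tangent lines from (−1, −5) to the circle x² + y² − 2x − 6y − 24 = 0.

Write the tangent as mx − y + (−5 − m·(−1)) = 0 and set its distance from the centre to √34:
[m·(2) − (8)]² = 34(m² + 1)
15m² + 16m − 15 = 0, so m = 3/5 or m = −5/3.
With m = 3/5: 3x − 5y = 22. With m = −5/3: 5x + 3y = −20.

3x − 5y = 22 and 5x + 3y = −20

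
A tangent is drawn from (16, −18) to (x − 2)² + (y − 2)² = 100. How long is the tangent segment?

The centre is (2, 2) and r = 10. The square of the distance from P to the centre is 196 + 400 = 596.
By the tangent–radius right angle, tangent length = √(|PO|² − r²) = √496 = 4√31.

4√31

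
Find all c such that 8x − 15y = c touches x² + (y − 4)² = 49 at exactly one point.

c = −179 or c = 59

The line touches the circle iff its distance from (0, 4) is 7:
|8·0 − 15·4 − c| / √289 = 7
|c − (−60)| = 7·17, so c = 59 or c = −179.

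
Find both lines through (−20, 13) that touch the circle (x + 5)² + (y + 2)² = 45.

2x + y = −27 and x + 2y = 6

Write the tangent as mx − y + (13 − m·(−20)) = 0 and set its distance from the centre to 3√5:
[m·(15) − (−15)]² = 45(m² + 1)
2m² + 5m + 2 = 0, so m = −2 or m = −1/2.
Through (−20, 13) these give 2x + y = −27 and x + 2y = 6.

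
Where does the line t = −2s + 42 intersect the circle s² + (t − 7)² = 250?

(13, 16) and (15, 12)

Express t = −2s + 42 and substitute into the circle:
5s² − 140s + 975 = 0  ⟹  s² − 28s + 195 = 0
s = 15 or s = 13, giving (15, 12) and (13, 16).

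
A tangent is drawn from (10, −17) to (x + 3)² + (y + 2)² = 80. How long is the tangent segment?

The centre is (−3, −2) and r = 4√5. The square of the distance from P to the centre is 169 + 225 = 394.
By the tangent–radius right angle, tangent length = √(|PO|² − r²) = √314.

√314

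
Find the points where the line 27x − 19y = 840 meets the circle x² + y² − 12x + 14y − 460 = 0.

Express y = (−840 + 27x)/19 and substitute into the circle:
1090x² − 42510x + 316100 = 0  ⟹  x² − 39x + 290 = 0
x = 29 or x = 10, giving (29, −3) and (10, −30).

(10, −30) and (29, −3)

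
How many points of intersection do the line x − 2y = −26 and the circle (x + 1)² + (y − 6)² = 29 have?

d² = (1·(−1) − 2·6 − (−26))²/5 = 169/5; r² = 29.
Since d² > r², the line lies outside the circle.

0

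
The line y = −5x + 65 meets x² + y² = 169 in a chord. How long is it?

√26

The distance from (0, 0) to the line is 65/√26, and r² = 169.
Chord = 2√(r² − d²) = 2·√(13/2) = √26.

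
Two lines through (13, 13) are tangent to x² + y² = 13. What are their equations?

Write the tangent as mx − y + (13 − m·(13)) = 0 and set its distance from the centre to √13:
(−13m − (−13))² = 13(m² + 1)
6m² − 13m + 6 = 0, so m = 3/2 or m = 2/3.
Through (13, 13) these give 3x − 2y = 13 and 2x − 3y = −13.

3x − 2y = 13 and 2x − 3y = −13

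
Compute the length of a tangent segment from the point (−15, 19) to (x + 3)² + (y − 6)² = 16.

Centre (−3, 6), r² = 16. |PO|² = (−12)² + (13)² = 313.
The tangent meets the radius at right angles, so tangent² = |PO|² − r² = 313 − 16 = 297.

3√33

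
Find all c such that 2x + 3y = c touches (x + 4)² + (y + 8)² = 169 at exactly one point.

c = −32 ± 13√13

Tangency holds when the distance from the centre (−4, −8) to the line equals the radius 13:
|2·(−4) + 3·(−8) − c| / √13 = 13
|c − (−32)| = 13√13.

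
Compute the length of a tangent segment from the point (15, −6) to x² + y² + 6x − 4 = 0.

√347

With centre O = (−3, 0), |OP|² = 360 and r² = 13.
By the tangent–radius right angle, tangent length = √(|PO|² − r²) = √347.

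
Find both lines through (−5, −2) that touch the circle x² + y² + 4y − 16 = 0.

A line y − (−2) = m(x − (−5)) is tangent when its distance from (0, −2) is 2√5:
[m·(5) − (0)]² = 20(m² + 1)
m² − 4 = 0, so m = 2 or m = −2.
With m = 2: 2x − y = −8. With m = −2: 2x + y = −12.

2x − y = −8 and 2x + y = −12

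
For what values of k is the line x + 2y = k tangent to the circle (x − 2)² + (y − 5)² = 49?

k = 12 ± 7√5

For a tangent, require d(centre, line) = r = 7.
|1·2 + 2·5 − k| / √5 = 7
|k − (12)| = 7√5.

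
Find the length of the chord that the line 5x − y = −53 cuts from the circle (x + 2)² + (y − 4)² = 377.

The distance from (−2, 4) to the line is 39/√26, and r² = 377.
Half the chord is √(r² − d²) = √(637/2), so the full chord is 7√26.

7√26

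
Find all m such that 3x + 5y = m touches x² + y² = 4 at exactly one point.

Tangency holds when the distance from the centre (0, 0) to the line equals the radius 2:
|3·0 + 5·0 − m| / √34 = 2
|m| = 2√34.

m = ±2√34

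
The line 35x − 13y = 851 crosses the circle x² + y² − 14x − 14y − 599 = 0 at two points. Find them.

(18, −17) and (31, 18)

Express y = (−851 + 35x)/13 and substitute into the circle:
1394x² − 68306x + 777852 = 0  ⟹  x² − 49x + 558 = 0
x = 31 or x = 18, giving (31, 18) and (18, −17).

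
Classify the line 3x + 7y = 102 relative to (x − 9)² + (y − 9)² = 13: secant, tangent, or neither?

secant

Substituting the line into the circle gives 58x² − 1116x + 4853 = 0.
Discriminant = (−1116)² − 4·58·(4853) = 119560 > 0.
Two real roots: the line is a secant.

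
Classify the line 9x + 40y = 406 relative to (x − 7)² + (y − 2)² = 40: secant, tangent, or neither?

neither

d² = (9·7 + 40·2 − (406))²/1681 = 69169/1681; r² = 40.
Since d² > r², the line lies outside the circle.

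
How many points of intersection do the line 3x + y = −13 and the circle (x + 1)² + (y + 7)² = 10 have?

Centre (−1, −7), r² = 10. Distance² from centre to line = (3)²/10 = 9/10.
Since d² < r², the line cuts the circle twice.

2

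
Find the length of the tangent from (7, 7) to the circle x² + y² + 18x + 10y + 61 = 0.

Centre (−9, −5), r² = 45. |PO|² = (16)² + (12)² = 400.
By the tangent–radius right angle, tangent length = √(|PO|² − r²) = √355.

√355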